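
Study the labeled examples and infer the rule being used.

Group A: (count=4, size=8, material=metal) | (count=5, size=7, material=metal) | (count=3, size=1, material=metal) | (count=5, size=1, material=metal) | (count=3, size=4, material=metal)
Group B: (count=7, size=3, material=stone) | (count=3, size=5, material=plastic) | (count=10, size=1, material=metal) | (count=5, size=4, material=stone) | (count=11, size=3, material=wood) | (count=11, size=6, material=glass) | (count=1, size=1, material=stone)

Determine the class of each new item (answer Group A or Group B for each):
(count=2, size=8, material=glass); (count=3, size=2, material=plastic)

The classifier is using: material is metal AND count ≤ 5.
(count=2, size=8, material=glass) → material is glass, count = 2 → Group B. (count=3, size=2, material=plastic) → material is plastic, count = 3 → Group B.

Group B, Group B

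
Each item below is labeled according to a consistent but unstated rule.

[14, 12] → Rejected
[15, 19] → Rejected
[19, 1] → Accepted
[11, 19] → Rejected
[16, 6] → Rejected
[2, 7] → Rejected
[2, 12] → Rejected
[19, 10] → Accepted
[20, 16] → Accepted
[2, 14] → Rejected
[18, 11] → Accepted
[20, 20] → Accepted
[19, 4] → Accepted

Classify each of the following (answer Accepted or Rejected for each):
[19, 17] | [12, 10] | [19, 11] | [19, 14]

Accepted, Rejected, Accepted, Accepted

'Accepted' ⟺ first ≥ 18.
[19, 17] — first 19, hence Accepted.
[12, 10] — first 12, hence Rejected.
[19, 11] — first 19, hence Accepted.
[19, 14] — first 19, hence Accepted.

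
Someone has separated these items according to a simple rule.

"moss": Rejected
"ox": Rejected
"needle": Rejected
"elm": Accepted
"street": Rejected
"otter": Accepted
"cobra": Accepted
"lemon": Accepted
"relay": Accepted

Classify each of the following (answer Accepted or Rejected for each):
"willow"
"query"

Looking at the examples, the only property every 'Accepted' case has and every 'Rejected' case lacks is: odd length.

Rejected, Accepted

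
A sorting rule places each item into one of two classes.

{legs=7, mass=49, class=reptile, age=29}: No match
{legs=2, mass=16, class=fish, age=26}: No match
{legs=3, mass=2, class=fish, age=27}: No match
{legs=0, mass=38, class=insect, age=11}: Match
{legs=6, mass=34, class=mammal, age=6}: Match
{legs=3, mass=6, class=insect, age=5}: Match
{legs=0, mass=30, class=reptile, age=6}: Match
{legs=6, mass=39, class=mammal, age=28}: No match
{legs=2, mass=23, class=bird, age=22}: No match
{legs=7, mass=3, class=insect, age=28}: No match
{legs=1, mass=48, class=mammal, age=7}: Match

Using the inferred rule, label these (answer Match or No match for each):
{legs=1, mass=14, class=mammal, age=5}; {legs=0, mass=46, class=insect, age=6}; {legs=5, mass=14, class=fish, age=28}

A rule that fits every label: age ≤ 11 — true of each 'Match' example, false of each 'No match' one.

Match, Match, No match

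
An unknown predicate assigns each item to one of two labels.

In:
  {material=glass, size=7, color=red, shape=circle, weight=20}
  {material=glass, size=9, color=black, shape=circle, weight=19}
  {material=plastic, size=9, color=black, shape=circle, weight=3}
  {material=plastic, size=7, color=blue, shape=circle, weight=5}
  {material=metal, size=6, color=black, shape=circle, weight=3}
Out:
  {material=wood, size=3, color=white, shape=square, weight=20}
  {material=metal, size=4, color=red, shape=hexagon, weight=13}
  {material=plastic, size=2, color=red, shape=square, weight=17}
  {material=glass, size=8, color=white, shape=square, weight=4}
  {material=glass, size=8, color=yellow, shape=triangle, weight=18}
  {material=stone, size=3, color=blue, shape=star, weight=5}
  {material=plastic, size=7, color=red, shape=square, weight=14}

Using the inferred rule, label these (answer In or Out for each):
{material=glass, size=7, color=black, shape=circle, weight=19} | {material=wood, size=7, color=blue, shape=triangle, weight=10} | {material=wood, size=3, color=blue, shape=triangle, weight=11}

All 'In' examples share one property — shape is circle — and every 'Out' example lacks it.
{material=glass, size=7, color=black, shape=circle, weight=19} — shape is circle, hence In.
{material=wood, size=7, color=blue, shape=triangle, weight=10} — shape is triangle, hence Out.
{material=wood, size=3, color=blue, shape=triangle, weight=11} — shape is triangle, hence Out.

In, Out, Out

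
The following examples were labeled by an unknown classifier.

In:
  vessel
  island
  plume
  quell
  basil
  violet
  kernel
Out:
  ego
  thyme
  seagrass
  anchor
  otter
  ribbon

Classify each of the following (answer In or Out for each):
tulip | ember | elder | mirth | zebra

The classifier is using: contains 'l'.
tulip → has 'l' → In.
ember → no 'l' → Out.
elder → has 'l' → In.
mirth → no 'l' → Out.
zebra → no 'l' → Out.

In, Out, In, Out, Out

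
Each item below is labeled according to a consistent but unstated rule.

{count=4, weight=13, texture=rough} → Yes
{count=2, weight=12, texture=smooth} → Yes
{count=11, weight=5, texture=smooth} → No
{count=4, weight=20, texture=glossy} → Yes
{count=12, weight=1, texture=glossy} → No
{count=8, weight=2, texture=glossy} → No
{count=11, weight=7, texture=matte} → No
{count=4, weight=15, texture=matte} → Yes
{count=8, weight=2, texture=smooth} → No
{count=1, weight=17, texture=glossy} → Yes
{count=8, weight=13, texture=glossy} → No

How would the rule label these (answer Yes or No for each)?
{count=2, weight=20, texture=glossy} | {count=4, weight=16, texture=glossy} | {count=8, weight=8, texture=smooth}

The rule appears to be: count ≤ 4.
{count=2, weight=20, texture=glossy} — count = 2, hence Yes.
{count=4, weight=16, texture=glossy} — count = 4, hence Yes.
{count=8, weight=8, texture=smooth} — count = 8, hence No.

Yes, Yes, No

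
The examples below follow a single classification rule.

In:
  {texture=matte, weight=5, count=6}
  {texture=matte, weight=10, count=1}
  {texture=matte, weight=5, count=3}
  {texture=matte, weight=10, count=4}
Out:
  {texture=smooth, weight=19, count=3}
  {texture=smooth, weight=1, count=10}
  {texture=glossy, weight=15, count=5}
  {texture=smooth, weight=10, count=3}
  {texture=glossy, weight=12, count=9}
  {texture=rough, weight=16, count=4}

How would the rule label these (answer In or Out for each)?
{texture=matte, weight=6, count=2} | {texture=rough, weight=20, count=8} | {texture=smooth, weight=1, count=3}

A rule that fits every label: texture is matte — true of each 'In' example, false of each 'Out' one.
{texture=matte, weight=6, count=2} → texture is matte → In. {texture=rough, weight=20, count=8} → texture is rough → Out. {texture=smooth, weight=1, count=3} → texture is smooth → Out.

In, Out, Out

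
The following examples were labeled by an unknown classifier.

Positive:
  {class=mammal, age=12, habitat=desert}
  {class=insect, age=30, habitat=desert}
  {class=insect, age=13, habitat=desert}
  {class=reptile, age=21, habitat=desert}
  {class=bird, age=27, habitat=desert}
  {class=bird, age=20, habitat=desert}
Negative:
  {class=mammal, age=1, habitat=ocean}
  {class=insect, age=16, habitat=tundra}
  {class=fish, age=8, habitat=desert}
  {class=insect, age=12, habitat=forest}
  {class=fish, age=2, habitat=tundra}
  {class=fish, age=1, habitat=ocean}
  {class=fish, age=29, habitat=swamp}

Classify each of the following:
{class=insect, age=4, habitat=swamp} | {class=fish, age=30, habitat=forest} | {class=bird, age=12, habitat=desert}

Negative, Negative, Positive

A rule that fits every label: habitat is desert AND age ≥ 12 — true of each 'Positive' example, false of each 'Negative' one.
{class=insect, age=4, habitat=swamp} → habitat is swamp, age = 4 → Negative. {class=fish, age=30, habitat=forest} → habitat is forest, age = 30 → Negative. {class=bird, age=12, habitat=desert} → habitat is desert, age = 12 → Positive.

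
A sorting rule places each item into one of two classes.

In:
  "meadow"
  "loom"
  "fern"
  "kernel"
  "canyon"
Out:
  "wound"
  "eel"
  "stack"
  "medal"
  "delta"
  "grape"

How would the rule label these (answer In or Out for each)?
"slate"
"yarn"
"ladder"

Out, In, In

The distinguishing property — even length — holds for all the 'In' cases and none of the 'Out' cases.
"slate": length 5, does not pass → Out. "yarn": length 4, fits → In. "ladder": length 6, fits → In.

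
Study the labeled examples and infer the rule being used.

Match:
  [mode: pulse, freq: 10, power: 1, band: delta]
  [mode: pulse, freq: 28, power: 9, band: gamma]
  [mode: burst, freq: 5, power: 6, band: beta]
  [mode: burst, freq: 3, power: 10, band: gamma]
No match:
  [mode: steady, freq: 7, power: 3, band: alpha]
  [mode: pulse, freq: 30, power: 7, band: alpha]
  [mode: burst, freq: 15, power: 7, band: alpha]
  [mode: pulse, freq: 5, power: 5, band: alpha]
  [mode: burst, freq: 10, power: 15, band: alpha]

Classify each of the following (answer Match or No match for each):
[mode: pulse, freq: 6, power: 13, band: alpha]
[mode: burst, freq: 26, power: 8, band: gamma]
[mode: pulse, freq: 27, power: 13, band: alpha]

A rule that fits every label: band is not alpha — true of each 'Match' example, false of each 'No match' one.
[mode: pulse, freq: 6, power: 13, band: alpha]: No match (band is alpha). [mode: burst, freq: 26, power: 8, band: gamma]: Match (band is gamma). [mode: pulse, freq: 27, power: 13, band: alpha]: No match (band is alpha).

No match, Match, No match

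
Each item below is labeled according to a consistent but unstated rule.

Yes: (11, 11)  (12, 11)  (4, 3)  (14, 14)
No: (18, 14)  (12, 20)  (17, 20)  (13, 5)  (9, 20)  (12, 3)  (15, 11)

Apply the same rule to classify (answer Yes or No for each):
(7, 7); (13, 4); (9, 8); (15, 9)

Every 'Yes' example satisfies: |first − second| ≤ 1. None of the 'No' examples do.
(7, 7) — |7−7| = 0, hence Yes.
(13, 4) — |13−4| = 9, hence No.
(9, 8) — |9−8| = 1, hence Yes.
(15, 9) — |15−9| = 6, hence No.

Yes, No, Yes, No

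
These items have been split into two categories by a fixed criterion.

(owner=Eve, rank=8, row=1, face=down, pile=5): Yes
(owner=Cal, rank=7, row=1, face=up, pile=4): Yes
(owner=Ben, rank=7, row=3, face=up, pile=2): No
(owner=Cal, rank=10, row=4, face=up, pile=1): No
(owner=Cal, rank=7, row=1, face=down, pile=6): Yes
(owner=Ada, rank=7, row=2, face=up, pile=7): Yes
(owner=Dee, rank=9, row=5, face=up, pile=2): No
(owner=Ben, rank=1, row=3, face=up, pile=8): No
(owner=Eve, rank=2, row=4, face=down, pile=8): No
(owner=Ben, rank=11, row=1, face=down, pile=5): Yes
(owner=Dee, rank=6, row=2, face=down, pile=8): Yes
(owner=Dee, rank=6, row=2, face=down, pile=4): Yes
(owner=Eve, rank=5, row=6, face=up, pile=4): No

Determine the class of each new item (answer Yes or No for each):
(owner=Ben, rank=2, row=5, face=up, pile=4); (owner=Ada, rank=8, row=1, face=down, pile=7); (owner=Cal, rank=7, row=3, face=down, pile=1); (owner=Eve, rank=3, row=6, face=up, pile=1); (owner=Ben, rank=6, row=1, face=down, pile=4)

A rule that fits every label: row ≤ 2 — true of each 'Yes' example, false of each 'No' one.
(owner=Ben, rank=2, row=5, face=up, pile=4): row = 5, does not fit → No.
(owner=Ada, rank=8, row=1, face=down, pile=7): row = 1, fits → Yes.
(owner=Cal, rank=7, row=3, face=down, pile=1): row = 3, does not fit → No.
(owner=Eve, rank=3, row=6, face=up, pile=1): row = 6, does not fit → No.
(owner=Ben, rank=6, row=1, face=down, pile=4): row = 1, fits → Yes.

No, Yes, No, No, Yes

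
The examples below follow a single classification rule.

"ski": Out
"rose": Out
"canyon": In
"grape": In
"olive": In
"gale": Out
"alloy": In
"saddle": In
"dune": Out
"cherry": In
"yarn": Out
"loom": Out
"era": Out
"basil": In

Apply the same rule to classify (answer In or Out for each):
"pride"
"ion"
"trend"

In, Out, In

The rule appears to be: length ≥ 5.
"pride": length 5 — satisfies this, so In. "ion": length 3 — fails this test, so Out. "trend": length 5 — satisfies this, so In.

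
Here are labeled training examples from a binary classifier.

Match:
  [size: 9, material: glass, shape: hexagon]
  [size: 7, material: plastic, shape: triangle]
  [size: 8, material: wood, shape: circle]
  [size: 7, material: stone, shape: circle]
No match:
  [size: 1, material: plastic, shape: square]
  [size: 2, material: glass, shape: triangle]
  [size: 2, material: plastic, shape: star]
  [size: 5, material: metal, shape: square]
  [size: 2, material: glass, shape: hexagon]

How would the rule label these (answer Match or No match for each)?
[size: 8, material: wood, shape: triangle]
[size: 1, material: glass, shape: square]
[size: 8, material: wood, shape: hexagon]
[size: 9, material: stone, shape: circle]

The simplest hypothesis consistent with all the labels is: size ≥ 7.
[size: 8, material: wood, shape: triangle]: size = 8, has this property → Match.
[size: 1, material: glass, shape: square]: size = 1, doesn't match → No match.
[size: 8, material: wood, shape: hexagon]: size = 8, has this property → Match.
[size: 9, material: stone, shape: circle]: size = 9, has this property → Match.

Match, No match, Match, Match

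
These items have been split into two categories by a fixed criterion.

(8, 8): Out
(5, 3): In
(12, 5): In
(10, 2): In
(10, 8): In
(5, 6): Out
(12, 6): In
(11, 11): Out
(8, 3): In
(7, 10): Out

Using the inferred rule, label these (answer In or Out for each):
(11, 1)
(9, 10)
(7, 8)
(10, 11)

The common property of the 'In' items is: first > second. No 'Out' item has it.
(11, 1): 11 > 1, meets the rule → In. (9, 10): 9 < 10, doesn't match → Out. (7, 8): 7 < 8, doesn't match → Out. (10, 11): 10 < 11, doesn't match → Out.

In, Out, Out, Out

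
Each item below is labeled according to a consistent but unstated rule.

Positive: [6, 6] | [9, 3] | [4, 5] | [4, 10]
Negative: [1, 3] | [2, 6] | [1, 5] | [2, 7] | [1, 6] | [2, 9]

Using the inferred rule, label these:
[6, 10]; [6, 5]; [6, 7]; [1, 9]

One predicate separates the groups cleanly: first ≥ 3.
[6, 10] — first 6, hence Positive. [6, 5] — first 6, hence Positive. [6, 7] — first 6, hence Positive. [1, 9] — first 1, hence Negative.

Positive, Positive, Positive, Negative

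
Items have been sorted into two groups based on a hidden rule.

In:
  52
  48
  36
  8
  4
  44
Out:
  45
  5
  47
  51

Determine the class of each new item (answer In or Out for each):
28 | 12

'In' ⟺ even.
28 → 28 is even → In.
12 → 12 is even → In.

In, In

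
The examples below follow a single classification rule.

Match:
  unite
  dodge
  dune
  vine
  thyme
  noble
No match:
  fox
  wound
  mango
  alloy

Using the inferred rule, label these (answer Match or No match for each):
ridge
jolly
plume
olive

One predicate separates the groups cleanly: contains 'e'.
ridge: has 'e' — checks out, so Match.
jolly: no 'e' — doesn't match, so No match.
plume: has 'e' — checks out, so Match.
olive: has 'e' — checks out, so Match.

Match, No match, Match, Match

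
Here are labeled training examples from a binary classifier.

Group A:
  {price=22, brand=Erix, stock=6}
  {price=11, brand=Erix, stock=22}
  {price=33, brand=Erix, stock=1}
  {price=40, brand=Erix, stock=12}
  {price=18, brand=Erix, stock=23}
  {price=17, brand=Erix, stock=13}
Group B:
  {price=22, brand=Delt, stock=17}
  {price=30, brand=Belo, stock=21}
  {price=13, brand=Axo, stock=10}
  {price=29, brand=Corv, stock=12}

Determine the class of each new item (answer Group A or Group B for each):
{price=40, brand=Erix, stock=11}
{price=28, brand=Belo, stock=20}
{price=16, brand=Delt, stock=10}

A rule that fits every label: brand is Erix — true of each 'Group A' example, false of each 'Group B' one.

Group A, Group B, Group B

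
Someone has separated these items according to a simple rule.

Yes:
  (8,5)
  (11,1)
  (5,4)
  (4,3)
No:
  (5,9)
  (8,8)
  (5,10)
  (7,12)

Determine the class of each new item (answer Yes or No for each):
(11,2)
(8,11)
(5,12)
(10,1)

Yes, No, No, Yes

The common property of the 'Yes' items is: first > second. No 'No' item has it.
Yes: (11,2), since 11 > 2. No: (8,11), since 8 < 11. No: (5,12), since 5 < 12. Yes: (10,1), since 10 > 1.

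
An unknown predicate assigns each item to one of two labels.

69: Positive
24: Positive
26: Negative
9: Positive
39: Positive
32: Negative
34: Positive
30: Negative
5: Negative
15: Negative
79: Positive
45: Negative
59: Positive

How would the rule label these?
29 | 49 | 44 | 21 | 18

Positive, Positive, Positive, Negative, Negative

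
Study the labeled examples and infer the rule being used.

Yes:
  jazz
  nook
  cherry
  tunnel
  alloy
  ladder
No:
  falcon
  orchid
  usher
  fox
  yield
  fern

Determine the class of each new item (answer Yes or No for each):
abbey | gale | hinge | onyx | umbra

Yes, No, No, No, No

Rule: has a double letter. This holds for each 'Yes' example and fails for each 'No' one.
abbey: Yes ('bb' doubled). gale: No (no doubled letter). hinge: No (no doubled letter). onyx: No (no doubled letter). umbra: No (no doubled letter).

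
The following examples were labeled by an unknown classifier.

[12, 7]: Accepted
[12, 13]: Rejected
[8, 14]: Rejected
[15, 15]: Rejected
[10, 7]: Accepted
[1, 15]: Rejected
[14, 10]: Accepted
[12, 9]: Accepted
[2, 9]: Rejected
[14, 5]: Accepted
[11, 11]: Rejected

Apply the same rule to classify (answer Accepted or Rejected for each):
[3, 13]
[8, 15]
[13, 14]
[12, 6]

The common property of the 'Accepted' items is: first > second. No 'Rejected' item has it.
Rejected: [3, 13], since 3 < 13.
Rejected: [8, 15], since 8 < 15.
Rejected: [13, 14], since 13 < 14.
Accepted: [12, 6], since 12 > 6.

Rejected, Rejected, Rejected, Accepted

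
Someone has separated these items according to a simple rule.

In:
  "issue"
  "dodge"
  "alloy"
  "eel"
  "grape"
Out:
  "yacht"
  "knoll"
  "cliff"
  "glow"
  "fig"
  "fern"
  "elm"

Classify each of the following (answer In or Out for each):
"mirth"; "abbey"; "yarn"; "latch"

Out, In, Out, Out

The simplest hypothesis consistent with all the labels is: has ≥ 2 vowels.
"mirth": 1 vowel, doesn't match → Out.
"abbey": 2 vowels, satisfies this → In.
"yarn": 1 vowel, doesn't match → Out.
"latch": 1 vowel, doesn't match → Out.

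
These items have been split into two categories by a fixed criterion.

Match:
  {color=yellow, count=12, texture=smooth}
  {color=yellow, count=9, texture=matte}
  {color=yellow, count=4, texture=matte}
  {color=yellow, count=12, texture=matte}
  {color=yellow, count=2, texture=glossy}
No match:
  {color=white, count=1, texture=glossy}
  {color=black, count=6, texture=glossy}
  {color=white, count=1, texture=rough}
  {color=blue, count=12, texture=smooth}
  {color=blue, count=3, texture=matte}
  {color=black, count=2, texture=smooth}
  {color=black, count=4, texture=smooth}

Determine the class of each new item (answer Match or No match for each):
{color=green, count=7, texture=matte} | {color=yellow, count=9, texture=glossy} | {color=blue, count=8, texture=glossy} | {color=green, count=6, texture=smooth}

All 'Match' examples share one property — color is yellow — and every 'No match' example lacks it.
{color=green, count=7, texture=matte} — color is green, hence No match.
{color=yellow, count=9, texture=glossy} — color is yellow, hence Match.
{color=blue, count=8, texture=glossy} — color is blue, hence No match.
{color=green, count=6, texture=smooth} — color is green, hence No match.

No match, Match, No match, No match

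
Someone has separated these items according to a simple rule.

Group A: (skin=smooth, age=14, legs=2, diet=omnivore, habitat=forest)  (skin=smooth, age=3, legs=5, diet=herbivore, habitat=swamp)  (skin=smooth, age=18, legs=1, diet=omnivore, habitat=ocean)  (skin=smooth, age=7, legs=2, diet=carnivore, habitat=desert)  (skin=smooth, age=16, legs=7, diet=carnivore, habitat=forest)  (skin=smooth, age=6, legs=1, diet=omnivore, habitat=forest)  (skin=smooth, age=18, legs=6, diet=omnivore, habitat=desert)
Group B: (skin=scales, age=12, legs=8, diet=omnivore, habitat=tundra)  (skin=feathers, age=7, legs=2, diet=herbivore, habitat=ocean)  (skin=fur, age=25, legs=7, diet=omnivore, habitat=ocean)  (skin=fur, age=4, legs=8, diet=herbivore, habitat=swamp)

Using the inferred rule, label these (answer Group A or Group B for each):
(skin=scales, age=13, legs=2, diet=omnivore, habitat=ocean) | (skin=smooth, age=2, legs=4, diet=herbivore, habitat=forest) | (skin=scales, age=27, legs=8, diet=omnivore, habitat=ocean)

The simplest hypothesis consistent with all the labels is: skin is smooth.
(skin=scales, age=13, legs=2, diet=omnivore, habitat=ocean) → skin is scales → Group B. (skin=smooth, age=2, legs=4, diet=herbivore, habitat=forest) → skin is smooth → Group A. (skin=scales, age=27, legs=8, diet=omnivore, habitat=ocean) → skin is scales → Group B.

Group B, Group A, Group B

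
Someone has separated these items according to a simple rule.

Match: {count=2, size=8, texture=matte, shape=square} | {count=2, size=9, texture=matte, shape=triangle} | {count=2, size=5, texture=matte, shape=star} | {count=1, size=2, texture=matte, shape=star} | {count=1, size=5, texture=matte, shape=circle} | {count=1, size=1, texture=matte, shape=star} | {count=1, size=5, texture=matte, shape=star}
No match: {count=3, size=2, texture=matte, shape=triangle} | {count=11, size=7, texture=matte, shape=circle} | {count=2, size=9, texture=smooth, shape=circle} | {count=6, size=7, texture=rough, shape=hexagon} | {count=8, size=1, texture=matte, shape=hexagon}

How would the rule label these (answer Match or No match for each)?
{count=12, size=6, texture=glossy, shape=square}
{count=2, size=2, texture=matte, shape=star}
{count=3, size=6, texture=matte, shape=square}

The distinguishing property — texture is matte AND count ≤ 2 — holds for all the 'Match' cases and none of the 'No match' cases.

No match, Match, No match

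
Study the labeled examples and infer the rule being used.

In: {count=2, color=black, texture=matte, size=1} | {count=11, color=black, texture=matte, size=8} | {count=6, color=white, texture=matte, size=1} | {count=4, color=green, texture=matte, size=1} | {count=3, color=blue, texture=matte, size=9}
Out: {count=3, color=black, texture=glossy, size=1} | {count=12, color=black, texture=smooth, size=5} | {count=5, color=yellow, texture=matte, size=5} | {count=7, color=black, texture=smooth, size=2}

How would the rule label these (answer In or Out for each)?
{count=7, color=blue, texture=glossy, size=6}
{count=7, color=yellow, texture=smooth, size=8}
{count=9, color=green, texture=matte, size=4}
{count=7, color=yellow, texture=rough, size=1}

'In' ⟺ texture is matte AND size ≠ 5.
{count=7, color=blue, texture=glossy, size=6}: Out (texture is glossy, size = 6).
{count=7, color=yellow, texture=smooth, size=8}: Out (texture is smooth, size = 8).
{count=9, color=green, texture=matte, size=4}: In (texture is matte, size = 4).
{count=7, color=yellow, texture=rough, size=1}: Out (texture is rough, size = 1).

Out, Out, In, Out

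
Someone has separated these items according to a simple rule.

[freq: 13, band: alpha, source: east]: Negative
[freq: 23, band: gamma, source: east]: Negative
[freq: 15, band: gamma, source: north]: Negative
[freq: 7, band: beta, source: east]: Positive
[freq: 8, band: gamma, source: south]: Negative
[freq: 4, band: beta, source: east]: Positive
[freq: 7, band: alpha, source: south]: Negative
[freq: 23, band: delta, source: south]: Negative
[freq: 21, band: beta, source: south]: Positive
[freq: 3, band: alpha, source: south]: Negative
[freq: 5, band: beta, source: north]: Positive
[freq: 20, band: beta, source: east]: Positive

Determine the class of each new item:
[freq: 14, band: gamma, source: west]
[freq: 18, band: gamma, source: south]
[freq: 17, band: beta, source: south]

Negative, Negative, Positive

Looking at the examples, the only property every 'Positive' case has and every 'Negative' case lacks is: band is beta.
[freq: 14, band: gamma, source: west]: Negative (band is gamma).
[freq: 18, band: gamma, source: south]: Negative (band is gamma).
[freq: 17, band: beta, source: south]: Positive (band is beta).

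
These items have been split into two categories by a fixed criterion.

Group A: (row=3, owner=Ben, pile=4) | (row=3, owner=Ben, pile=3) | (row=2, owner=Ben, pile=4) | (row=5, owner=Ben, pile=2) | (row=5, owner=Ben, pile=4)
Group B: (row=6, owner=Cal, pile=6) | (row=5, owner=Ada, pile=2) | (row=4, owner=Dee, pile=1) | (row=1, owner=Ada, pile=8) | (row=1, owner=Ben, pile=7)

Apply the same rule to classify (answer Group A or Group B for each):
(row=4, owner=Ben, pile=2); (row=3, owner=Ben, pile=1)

'Group A' ⟺ owner is Ben AND row ≥ 2.

Group A, Group A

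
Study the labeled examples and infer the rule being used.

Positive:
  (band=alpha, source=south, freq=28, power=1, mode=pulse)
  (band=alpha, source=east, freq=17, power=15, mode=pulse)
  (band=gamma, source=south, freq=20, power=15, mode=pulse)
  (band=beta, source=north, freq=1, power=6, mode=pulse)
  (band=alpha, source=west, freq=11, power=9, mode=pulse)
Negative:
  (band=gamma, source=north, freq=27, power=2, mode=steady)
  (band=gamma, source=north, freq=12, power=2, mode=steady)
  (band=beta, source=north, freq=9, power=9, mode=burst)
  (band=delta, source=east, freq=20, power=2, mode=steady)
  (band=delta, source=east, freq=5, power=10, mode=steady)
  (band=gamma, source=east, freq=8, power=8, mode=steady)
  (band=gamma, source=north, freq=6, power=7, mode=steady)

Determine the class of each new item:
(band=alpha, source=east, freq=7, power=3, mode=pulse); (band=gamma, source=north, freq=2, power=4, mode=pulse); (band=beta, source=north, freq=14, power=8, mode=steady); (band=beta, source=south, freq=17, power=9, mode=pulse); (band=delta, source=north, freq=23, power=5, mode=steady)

Positive, Positive, Negative, Positive, Negative

The distinguishing property — mode is pulse — holds for all the 'Positive' cases and none of the 'Negative' cases.
(band=alpha, source=east, freq=7, power=3, mode=pulse) — mode is pulse, hence Positive. (band=gamma, source=north, freq=2, power=4, mode=pulse) — mode is pulse, hence Positive. (band=beta, source=north, freq=14, power=8, mode=steady) — mode is steady, hence Negative. (band=beta, source=south, freq=17, power=9, mode=pulse) — mode is pulse, hence Positive. (band=delta, source=north, freq=23, power=5, mode=steady) — mode is steady, hence Negative.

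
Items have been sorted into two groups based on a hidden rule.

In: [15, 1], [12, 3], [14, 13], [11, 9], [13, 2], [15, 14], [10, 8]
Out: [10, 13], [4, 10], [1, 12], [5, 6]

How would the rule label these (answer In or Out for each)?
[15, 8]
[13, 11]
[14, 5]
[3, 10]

In, In, In, Out

All 'In' examples share one property — first > second — and every 'Out' example lacks it.
[15, 8]: In (15 > 8).
[13, 11]: In (13 > 11).
[14, 5]: In (14 > 5).
[3, 10]: Out (3 < 10).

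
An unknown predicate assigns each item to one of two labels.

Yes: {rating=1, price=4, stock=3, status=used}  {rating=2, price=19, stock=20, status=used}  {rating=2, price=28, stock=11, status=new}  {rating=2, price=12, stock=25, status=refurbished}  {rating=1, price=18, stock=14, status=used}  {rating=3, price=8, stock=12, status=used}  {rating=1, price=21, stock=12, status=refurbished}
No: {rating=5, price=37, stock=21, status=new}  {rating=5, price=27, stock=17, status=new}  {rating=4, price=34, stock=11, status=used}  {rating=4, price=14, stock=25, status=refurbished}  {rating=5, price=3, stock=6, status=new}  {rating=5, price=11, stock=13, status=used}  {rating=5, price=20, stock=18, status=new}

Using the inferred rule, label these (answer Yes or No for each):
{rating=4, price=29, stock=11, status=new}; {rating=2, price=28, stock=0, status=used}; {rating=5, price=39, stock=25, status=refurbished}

No, Yes, No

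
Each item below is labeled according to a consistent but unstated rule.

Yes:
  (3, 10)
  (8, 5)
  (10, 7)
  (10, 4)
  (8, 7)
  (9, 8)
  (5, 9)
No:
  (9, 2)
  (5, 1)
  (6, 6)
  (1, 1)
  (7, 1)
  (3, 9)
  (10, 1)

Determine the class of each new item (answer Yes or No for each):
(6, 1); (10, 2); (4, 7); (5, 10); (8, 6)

One predicate separates the groups cleanly: sum ≥ 13.

No, No, No, Yes, Yes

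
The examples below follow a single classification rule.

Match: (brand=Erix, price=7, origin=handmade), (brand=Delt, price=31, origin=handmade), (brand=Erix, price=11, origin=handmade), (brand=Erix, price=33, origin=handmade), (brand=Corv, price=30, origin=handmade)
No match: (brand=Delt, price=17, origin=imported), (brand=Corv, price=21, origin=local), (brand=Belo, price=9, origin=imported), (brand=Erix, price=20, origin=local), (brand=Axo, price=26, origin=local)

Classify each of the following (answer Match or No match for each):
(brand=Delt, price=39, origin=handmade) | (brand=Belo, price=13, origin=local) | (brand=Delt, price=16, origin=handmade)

The classifier is using: origin is handmade.
(brand=Delt, price=39, origin=handmade) → origin is handmade → Match. (brand=Belo, price=13, origin=local) → origin is local → No match. (brand=Delt, price=16, origin=handmade) → origin is handmade → Match.

Match, No match, Match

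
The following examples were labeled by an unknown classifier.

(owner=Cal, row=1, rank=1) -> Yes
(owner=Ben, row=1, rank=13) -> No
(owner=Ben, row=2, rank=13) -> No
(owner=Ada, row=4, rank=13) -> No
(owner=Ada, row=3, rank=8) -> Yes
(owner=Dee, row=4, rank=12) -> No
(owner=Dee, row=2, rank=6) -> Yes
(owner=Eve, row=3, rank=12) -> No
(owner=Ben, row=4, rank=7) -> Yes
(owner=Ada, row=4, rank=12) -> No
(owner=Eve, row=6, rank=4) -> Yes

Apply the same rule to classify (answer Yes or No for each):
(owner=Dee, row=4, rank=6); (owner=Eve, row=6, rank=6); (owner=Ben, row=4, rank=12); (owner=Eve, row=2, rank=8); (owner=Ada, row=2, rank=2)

The common property of the 'Yes' items is: rank ≤ 8. No 'No' item has it.
(owner=Dee, row=4, rank=6) — rank = 6, hence Yes. (owner=Eve, row=6, rank=6) — rank = 6, hence Yes. (owner=Ben, row=4, rank=12) — rank = 12, hence No. (owner=Eve, row=2, rank=8) — rank = 8, hence Yes. (owner=Ada, row=2, rank=2) — rank = 2, hence Yes.

Yes, Yes, No, Yes, Yes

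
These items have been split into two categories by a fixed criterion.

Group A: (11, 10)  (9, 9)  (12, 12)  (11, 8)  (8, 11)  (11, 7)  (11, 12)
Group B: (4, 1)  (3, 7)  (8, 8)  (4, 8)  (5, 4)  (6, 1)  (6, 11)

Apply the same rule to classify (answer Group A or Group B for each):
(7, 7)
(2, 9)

All 'Group A' examples share one property — sum ≥ 18 — and every 'Group B' example lacks it.
(7, 7) → 7+7 = 14 → Group B.
(2, 9) → 2+9 = 11 → Group B.

Group B, Group B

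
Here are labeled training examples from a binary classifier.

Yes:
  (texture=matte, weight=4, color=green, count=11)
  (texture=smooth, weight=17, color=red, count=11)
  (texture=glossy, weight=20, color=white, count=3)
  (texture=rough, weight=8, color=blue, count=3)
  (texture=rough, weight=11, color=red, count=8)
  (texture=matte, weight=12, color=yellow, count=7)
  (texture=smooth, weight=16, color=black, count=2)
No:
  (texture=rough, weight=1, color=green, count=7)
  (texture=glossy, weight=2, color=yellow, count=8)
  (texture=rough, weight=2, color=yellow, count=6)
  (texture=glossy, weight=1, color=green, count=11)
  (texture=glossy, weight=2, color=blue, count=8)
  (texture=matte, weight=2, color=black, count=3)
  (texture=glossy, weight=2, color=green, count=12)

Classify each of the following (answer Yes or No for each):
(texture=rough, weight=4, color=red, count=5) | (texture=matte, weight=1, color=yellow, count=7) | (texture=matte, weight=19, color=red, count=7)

Yes, No, Yes

The distinguishing property — weight ≥ 4 — holds for all the 'Yes' cases and none of the 'No' cases.
(texture=rough, weight=4, color=red, count=5): weight = 4 — fits, so Yes. (texture=matte, weight=1, color=yellow, count=7): weight = 1 — fails this test, so No. (texture=matte, weight=19, color=red, count=7): weight = 19 — fits, so Yes.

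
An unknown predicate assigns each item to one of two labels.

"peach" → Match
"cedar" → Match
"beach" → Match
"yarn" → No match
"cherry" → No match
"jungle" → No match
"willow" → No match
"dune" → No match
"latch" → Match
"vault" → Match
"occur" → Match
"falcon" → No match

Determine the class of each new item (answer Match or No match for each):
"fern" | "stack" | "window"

'Match' ⟺ odd length.
"fern": length 4, does not fit → No match. "stack": length 5, fits → Match. "window": length 6, does not fit → No match.

No match, Match, No match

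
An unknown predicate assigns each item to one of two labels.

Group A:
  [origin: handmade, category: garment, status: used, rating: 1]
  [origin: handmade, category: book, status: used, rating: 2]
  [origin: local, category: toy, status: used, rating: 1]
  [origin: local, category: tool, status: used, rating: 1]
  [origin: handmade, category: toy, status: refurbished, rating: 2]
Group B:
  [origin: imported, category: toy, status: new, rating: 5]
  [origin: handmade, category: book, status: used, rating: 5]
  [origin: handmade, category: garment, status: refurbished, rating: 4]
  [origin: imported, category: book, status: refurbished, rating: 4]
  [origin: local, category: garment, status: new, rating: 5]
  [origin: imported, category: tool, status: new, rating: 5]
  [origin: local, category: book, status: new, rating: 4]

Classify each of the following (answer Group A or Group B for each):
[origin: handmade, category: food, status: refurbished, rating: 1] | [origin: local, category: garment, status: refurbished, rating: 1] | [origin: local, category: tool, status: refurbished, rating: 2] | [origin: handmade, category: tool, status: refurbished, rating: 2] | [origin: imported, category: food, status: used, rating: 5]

The simplest hypothesis consistent with all the labels is: rating ≤ 2.
Group A: [origin: handmade, category: food, status: refurbished, rating: 1], since rating = 1. Group A: [origin: local, category: garment, status: refurbished, rating: 1], since rating = 1. Group A: [origin: local, category: tool, status: refurbished, rating: 2], since rating = 2. Group A: [origin: handmade, category: tool, status: refurbished, rating: 2], since rating = 2. Group B: [origin: imported, category: food, status: used, rating: 5], since rating = 5.

Group A, Group A, Group A, Group A, Group B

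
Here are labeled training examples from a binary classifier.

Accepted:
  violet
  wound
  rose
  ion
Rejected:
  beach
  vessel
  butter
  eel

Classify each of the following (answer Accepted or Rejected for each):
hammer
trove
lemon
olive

Rejected, Accepted, Accepted, Accepted

All 'Accepted' examples share one property — contains 'o' — and every 'Rejected' example lacks it.
Rejected: hammer, since no 'o'. Accepted: trove, since has 'o'. Accepted: lemon, since has 'o'. Accepted: olive, since has 'o'.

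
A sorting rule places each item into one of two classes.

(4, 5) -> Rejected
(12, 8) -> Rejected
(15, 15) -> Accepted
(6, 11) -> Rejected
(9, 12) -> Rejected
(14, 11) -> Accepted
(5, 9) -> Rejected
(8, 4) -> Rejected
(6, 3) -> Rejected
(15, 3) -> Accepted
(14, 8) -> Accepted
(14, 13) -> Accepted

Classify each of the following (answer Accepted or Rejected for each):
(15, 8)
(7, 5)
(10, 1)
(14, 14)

All 'Accepted' examples share one property — first ≥ 13 — and every 'Rejected' example lacks it.
(15, 8): Accepted (first 15). (7, 5): Rejected (first 7). (10, 1): Rejected (first 10). (14, 14): Accepted (first 14).

Accepted, Rejected, Rejected, Accepted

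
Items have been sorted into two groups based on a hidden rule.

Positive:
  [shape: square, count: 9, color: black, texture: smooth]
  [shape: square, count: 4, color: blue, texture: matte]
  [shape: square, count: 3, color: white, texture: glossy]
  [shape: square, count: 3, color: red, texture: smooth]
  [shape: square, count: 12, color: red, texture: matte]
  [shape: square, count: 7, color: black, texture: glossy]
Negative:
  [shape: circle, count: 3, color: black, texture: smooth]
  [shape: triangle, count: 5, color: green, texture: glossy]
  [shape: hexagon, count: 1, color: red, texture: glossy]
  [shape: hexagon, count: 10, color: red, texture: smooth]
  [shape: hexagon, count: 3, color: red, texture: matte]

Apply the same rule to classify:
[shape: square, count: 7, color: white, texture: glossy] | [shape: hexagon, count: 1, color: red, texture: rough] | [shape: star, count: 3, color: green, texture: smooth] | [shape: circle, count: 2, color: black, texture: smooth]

Positive, Negative, Negative, Negative

Every 'Positive' example satisfies: shape is square. None of the 'Negative' examples do.
[shape: square, count: 7, color: white, texture: glossy]: Positive (shape is square).
[shape: hexagon, count: 1, color: red, texture: rough]: Negative (shape is hexagon).
[shape: star, count: 3, color: green, texture: smooth]: Negative (shape is star).
[shape: circle, count: 2, color: black, texture: smooth]: Negative (shape is circle).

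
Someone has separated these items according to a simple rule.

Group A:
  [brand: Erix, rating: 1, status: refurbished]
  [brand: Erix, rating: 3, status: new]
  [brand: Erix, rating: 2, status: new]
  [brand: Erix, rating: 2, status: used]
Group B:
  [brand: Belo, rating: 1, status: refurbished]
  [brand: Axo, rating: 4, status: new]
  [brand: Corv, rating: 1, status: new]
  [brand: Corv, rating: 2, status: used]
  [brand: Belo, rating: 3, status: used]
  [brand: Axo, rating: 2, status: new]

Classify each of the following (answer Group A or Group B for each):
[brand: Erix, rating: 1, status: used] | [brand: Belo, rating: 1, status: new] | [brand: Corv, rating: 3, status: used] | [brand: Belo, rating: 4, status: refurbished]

Group A, Group B, Group B, Group B

Rule: brand is Erix. This holds for each 'Group A' example and fails for each 'Group B' one.
[brand: Erix, rating: 1, status: used] → brand is Erix → Group A. [brand: Belo, rating: 1, status: new] → brand is Belo → Group B. [brand: Corv, rating: 3, status: used] → brand is Corv → Group B. [brand: Belo, rating: 4, status: refurbished] → brand is Belo → Group B.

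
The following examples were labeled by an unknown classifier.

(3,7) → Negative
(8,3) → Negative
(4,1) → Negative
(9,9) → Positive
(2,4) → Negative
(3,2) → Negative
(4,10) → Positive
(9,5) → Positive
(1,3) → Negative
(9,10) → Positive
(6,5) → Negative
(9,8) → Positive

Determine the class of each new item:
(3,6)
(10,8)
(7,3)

Negative, Positive, Negative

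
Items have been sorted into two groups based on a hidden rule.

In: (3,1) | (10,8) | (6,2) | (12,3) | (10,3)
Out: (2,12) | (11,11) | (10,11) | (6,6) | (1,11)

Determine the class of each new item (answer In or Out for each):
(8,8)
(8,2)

Out, In

The distinguishing property — first > second — holds for all the 'In' cases and none of the 'Out' cases.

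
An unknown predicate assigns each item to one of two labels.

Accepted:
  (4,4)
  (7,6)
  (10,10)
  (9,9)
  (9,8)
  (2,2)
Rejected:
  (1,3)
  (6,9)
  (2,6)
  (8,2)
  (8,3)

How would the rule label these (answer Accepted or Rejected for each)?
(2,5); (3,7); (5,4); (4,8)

The distinguishing property — |first − second| ≤ 1 — holds for all the 'Accepted' cases and none of the 'Rejected' cases.

Rejected, Rejected, Accepted, Rejected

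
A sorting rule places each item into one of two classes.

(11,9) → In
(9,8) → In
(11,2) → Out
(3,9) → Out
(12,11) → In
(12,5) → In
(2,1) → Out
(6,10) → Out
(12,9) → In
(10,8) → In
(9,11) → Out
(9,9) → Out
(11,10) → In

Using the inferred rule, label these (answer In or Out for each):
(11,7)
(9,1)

Every 'In' example satisfies: first > second AND sum ≥ 16. None of the 'Out' examples do.
(11,7) — 11 > 7, 11+7 = 18, hence In. (9,1) — 9 > 1, 9+1 = 10, hence Out.

In, Out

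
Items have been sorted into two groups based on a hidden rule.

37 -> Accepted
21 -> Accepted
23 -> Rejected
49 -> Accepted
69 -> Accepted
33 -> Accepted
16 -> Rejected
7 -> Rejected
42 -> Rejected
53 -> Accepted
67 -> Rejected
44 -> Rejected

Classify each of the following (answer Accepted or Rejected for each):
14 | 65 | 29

Rejected, Accepted, Accepted

Every 'Accepted' example satisfies: ≡ 1 (mod 4). None of the 'Rejected' examples do.
14: 14 mod 4 = 2 — does not satisfy this, so Rejected. 65: 65 mod 4 = 1 — fits, so Accepted. 29: 29 mod 4 = 1 — fits, so Accepted.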